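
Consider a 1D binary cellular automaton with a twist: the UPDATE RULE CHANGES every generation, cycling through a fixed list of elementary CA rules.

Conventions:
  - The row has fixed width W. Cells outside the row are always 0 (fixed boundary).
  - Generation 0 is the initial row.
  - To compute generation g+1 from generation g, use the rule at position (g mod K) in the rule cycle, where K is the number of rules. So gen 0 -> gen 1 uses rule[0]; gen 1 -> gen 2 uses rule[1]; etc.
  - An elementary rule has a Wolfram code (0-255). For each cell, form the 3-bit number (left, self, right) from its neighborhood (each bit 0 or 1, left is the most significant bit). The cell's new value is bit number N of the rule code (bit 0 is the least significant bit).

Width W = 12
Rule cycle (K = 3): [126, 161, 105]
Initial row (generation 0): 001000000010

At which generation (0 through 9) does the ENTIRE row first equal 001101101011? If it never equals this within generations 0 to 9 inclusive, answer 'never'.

Answer: never

Derivation:
Gen 0: 001000000010
Gen 1 (rule 126): 011100000111
Gen 2 (rule 161): 001001110010
Gen 3 (rule 105): 100001010000
Gen 4 (rule 126): 110011111000
Gen 5 (rule 161): 000001110011
Gen 6 (rule 105): 111101010011
Gen 7 (rule 126): 100111111111
Gen 8 (rule 161): 000011111110
Gen 9 (rule 105): 111010000010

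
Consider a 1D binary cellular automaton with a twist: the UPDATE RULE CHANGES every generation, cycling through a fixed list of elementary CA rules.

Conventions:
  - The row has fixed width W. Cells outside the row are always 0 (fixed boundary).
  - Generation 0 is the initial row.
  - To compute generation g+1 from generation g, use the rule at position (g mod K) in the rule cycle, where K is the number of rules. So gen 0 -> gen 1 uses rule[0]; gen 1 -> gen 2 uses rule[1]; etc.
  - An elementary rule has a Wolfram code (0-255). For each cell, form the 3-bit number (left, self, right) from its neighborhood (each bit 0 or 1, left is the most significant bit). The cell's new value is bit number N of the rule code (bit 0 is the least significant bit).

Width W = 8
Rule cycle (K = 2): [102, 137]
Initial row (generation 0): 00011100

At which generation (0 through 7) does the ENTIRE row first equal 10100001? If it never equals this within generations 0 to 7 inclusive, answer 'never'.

Answer: never

Derivation:
Gen 0: 00011100
Gen 1 (rule 102): 00100100
Gen 2 (rule 137): 10000001
Gen 3 (rule 102): 10000011
Gen 4 (rule 137): 00111010
Gen 5 (rule 102): 01001110
Gen 6 (rule 137): 00001100
Gen 7 (rule 102): 00010100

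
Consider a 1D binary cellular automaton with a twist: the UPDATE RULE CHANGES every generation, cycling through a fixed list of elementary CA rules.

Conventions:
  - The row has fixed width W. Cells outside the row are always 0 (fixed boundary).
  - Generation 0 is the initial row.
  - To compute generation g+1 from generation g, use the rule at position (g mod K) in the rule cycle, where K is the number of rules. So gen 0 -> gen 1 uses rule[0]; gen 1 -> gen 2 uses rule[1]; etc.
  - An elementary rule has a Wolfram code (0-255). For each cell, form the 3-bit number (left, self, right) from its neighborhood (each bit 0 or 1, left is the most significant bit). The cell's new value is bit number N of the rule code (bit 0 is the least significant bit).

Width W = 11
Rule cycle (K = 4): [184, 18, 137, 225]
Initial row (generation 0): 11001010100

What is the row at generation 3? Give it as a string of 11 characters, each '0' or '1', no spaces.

Gen 0: 11001010100
Gen 1 (rule 184): 10100101010
Gen 2 (rule 18): 00011000001
Gen 3 (rule 137): 11010011100

Answer: 11010011100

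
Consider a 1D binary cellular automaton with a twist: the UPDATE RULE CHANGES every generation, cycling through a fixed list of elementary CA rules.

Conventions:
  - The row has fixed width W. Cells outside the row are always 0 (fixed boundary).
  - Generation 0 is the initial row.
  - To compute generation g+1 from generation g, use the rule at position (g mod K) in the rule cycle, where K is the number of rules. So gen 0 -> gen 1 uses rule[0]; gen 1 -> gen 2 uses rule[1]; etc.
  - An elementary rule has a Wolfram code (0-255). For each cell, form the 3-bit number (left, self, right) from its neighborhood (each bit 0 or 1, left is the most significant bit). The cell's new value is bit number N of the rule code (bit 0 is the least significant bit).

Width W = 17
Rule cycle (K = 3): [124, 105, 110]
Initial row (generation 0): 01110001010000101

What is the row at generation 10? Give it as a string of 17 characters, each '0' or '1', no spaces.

Gen 0: 01110001010000101
Gen 1 (rule 124): 01011001111000111
Gen 2 (rule 105): 00111001001010101
Gen 3 (rule 110): 01101011011111111
Gen 4 (rule 124): 01111111110000001
Gen 5 (rule 105): 01000000010111100
Gen 6 (rule 110): 11000000111100100
Gen 7 (rule 124): 11100000100110110
Gen 8 (rule 105): 10101110000111110
Gen 9 (rule 110): 11111010001100010
Gen 10 (rule 124): 10001111001110011

Answer: 10001111001110011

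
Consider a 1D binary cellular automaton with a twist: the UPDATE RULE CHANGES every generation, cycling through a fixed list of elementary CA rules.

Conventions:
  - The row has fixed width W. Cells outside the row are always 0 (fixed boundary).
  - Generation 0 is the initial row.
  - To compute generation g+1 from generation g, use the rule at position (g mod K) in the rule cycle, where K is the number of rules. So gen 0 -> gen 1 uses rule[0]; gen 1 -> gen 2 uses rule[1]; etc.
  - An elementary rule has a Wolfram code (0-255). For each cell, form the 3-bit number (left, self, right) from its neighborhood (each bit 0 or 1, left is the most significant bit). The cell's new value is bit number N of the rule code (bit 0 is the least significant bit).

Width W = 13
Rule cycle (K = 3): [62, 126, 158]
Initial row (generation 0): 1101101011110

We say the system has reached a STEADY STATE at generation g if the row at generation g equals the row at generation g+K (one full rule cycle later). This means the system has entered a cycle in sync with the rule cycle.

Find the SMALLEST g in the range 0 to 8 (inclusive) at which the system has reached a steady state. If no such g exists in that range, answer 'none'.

Gen 0: 1101101011110
Gen 1 (rule 62): 1011011110001
Gen 2 (rule 126): 1111110011011
Gen 3 (rule 158): 1111101110010
Gen 4 (rule 62): 1000011001111
Gen 5 (rule 126): 1100111111001
Gen 6 (rule 158): 1011111110111
Gen 7 (rule 62): 1110000001100
Gen 8 (rule 126): 1011000011110
Gen 9 (rule 158): 1010100111101
Gen 10 (rule 62): 1111111100011
Gen 11 (rule 126): 1000000110111

Answer: none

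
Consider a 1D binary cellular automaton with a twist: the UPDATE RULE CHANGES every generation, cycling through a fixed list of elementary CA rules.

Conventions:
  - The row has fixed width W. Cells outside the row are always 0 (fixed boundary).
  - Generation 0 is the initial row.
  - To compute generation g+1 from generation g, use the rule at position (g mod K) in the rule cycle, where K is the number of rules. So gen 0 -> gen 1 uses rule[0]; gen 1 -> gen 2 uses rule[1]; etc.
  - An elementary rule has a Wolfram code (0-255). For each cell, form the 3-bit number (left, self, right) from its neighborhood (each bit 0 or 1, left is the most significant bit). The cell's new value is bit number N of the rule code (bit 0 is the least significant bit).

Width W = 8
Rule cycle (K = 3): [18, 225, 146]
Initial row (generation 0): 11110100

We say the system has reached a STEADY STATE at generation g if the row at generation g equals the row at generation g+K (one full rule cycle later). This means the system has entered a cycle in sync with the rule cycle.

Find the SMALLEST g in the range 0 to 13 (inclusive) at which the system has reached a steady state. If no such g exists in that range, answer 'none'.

Answer: 4

Derivation:
Gen 0: 11110100
Gen 1 (rule 18): 00000010
Gen 2 (rule 225): 11111000
Gen 3 (rule 146): 01110100
Gen 4 (rule 18): 10000010
Gen 5 (rule 225): 00111000
Gen 6 (rule 146): 01010100
Gen 7 (rule 18): 10000010
Gen 8 (rule 225): 00111000
Gen 9 (rule 146): 01010100
Gen 10 (rule 18): 10000010
Gen 11 (rule 225): 00111000
Gen 12 (rule 146): 01010100
Gen 13 (rule 18): 10000010
Gen 14 (rule 225): 00111000
Gen 15 (rule 146): 01010100
Gen 16 (rule 18): 10000010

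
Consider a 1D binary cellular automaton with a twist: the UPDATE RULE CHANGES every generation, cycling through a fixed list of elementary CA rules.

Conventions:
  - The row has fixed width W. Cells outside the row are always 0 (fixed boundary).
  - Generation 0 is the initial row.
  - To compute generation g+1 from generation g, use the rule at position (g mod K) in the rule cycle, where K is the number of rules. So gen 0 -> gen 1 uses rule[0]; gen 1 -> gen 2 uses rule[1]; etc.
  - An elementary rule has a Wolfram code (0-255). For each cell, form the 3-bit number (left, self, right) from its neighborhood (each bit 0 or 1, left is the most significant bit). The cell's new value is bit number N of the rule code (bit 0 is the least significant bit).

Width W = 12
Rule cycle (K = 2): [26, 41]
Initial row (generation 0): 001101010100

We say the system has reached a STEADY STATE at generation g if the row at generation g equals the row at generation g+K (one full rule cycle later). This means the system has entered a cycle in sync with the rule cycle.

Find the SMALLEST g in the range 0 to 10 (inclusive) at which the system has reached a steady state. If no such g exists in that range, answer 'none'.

Answer: none

Derivation:
Gen 0: 001101010100
Gen 1 (rule 26): 011000000010
Gen 2 (rule 41): 010011111000
Gen 3 (rule 26): 101110000100
Gen 4 (rule 41): 011000110001
Gen 5 (rule 26): 110101101010
Gen 6 (rule 41): 101011010100
Gen 7 (rule 26): 000010000010
Gen 8 (rule 41): 111000111000
Gen 9 (rule 26): 100101100100
Gen 10 (rule 41): 000011000001
Gen 11 (rule 26): 000110100010
Gen 12 (rule 41): 110101001000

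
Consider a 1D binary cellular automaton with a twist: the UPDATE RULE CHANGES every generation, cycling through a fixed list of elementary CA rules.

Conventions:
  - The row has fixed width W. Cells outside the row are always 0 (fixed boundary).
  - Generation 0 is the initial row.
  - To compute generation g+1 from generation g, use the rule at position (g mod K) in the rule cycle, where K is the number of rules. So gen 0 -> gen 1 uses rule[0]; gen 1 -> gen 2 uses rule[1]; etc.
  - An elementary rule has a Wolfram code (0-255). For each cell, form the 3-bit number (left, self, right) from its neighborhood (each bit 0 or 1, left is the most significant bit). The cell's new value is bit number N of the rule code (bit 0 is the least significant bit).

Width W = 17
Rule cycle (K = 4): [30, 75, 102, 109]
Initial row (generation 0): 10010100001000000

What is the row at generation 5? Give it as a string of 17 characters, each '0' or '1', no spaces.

Gen 0: 10010100001000000
Gen 1 (rule 30): 11110110011100000
Gen 2 (rule 75): 10010110110101111
Gen 3 (rule 102): 10111011011110001
Gen 4 (rule 109): 11101111110010101
Gen 5 (rule 30): 10001000001110101

Answer: 10001000001110101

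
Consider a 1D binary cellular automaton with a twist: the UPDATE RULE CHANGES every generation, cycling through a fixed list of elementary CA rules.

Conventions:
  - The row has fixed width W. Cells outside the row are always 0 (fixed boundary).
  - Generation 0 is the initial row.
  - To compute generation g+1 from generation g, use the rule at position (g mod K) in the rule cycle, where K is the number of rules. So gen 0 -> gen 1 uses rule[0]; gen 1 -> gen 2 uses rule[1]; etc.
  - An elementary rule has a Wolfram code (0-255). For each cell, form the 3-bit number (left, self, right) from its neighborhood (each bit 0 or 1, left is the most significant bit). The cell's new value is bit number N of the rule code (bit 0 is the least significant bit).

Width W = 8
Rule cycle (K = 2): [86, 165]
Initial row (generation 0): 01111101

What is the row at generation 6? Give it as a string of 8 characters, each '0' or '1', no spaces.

Answer: 01101111

Derivation:
Gen 0: 01111101
Gen 1 (rule 86): 10000101
Gen 2 (rule 165): 10110111
Gen 3 (rule 86): 10010001
Gen 4 (rule 165): 10010101
Gen 5 (rule 86): 11110101
Gen 6 (rule 165): 01101111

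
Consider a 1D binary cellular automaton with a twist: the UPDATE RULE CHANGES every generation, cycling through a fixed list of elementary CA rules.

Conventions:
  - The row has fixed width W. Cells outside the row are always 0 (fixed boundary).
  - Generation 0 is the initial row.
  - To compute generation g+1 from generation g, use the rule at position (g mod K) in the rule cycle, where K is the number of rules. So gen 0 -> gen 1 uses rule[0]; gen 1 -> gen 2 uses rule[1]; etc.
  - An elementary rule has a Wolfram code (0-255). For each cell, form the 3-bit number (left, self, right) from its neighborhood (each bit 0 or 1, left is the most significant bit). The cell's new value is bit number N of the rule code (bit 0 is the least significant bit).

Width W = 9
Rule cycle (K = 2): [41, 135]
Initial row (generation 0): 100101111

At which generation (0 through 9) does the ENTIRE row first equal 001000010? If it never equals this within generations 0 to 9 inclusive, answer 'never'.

Gen 0: 100101111
Gen 1 (rule 41): 000011000
Gen 2 (rule 135): 111100011
Gen 3 (rule 41): 100001010
Gen 4 (rule 135): 101111010
Gen 5 (rule 41): 011000100
Gen 6 (rule 135): 100011101
Gen 7 (rule 41): 001010010
Gen 8 (rule 135): 111010110
Gen 9 (rule 41): 100101100

Answer: never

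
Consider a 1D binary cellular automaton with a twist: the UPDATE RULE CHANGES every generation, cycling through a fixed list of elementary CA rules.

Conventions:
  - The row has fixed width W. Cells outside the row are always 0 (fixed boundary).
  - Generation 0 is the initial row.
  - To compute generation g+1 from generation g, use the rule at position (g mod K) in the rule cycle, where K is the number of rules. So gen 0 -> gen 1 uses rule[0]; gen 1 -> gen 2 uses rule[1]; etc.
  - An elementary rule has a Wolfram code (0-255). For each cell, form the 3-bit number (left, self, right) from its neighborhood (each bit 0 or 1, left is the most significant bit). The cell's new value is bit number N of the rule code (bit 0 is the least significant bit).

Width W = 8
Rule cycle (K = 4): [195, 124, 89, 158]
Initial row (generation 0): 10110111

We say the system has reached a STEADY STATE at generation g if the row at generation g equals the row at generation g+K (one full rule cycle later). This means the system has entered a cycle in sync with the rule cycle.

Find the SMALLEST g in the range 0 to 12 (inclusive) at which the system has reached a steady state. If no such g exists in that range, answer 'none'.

Answer: none

Derivation:
Gen 0: 10110111
Gen 1 (rule 195): 00010011
Gen 2 (rule 124): 00011011
Gen 3 (rule 89): 11011011
Gen 4 (rule 158): 10010010
Gen 5 (rule 195): 00100100
Gen 6 (rule 124): 00110110
Gen 7 (rule 89): 10110111
Gen 8 (rule 158): 10100110
Gen 9 (rule 195): 00001010
Gen 10 (rule 124): 00001111
Gen 11 (rule 89): 11101001
Gen 12 (rule 158): 11001111
Gen 13 (rule 195): 01010111
Gen 14 (rule 124): 01111101
Gen 15 (rule 89): 01000100
Gen 16 (rule 158): 11101110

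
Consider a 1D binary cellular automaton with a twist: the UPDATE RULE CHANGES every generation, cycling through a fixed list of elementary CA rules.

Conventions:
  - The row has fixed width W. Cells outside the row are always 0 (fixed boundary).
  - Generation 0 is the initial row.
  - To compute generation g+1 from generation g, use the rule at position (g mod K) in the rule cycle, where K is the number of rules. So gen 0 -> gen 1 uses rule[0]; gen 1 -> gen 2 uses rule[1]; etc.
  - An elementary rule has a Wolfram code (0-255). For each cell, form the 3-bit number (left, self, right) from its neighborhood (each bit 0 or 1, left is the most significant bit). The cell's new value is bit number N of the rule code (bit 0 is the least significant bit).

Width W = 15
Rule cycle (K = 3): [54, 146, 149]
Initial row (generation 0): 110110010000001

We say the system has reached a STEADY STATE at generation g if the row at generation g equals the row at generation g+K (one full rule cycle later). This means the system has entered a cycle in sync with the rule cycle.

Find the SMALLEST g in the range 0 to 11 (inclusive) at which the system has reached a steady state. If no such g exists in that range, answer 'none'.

Answer: none

Derivation:
Gen 0: 110110010000001
Gen 1 (rule 54): 001001111000011
Gen 2 (rule 146): 010110110100100
Gen 3 (rule 149): 010000000110111
Gen 4 (rule 54): 111000001001000
Gen 5 (rule 146): 010100010110100
Gen 6 (rule 149): 010111010000111
Gen 7 (rule 54): 111000111001000
Gen 8 (rule 146): 010101010110100
Gen 9 (rule 149): 010101010000111
Gen 10 (rule 54): 111111111001000
Gen 11 (rule 146): 011111110110100
Gen 12 (rule 149): 001111100000111
Gen 13 (rule 54): 010000010001000
Gen 14 (rule 146): 101000101010100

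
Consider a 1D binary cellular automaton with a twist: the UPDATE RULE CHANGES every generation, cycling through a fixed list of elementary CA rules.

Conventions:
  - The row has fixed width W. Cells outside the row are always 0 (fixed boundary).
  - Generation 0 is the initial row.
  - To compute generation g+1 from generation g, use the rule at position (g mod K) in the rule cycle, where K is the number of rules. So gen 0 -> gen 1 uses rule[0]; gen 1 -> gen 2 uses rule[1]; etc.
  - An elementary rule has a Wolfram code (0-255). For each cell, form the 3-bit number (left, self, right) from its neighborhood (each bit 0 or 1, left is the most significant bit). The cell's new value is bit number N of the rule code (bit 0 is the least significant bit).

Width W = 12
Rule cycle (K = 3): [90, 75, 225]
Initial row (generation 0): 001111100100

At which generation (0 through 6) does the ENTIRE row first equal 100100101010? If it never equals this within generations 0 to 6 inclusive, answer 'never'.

Answer: never

Derivation:
Gen 0: 001111100100
Gen 1 (rule 90): 011000111010
Gen 2 (rule 75): 111011101000
Gen 3 (rule 225): 011101110011
Gen 4 (rule 90): 110101011111
Gen 5 (rule 75): 110000010001
Gen 6 (rule 225): 010111000100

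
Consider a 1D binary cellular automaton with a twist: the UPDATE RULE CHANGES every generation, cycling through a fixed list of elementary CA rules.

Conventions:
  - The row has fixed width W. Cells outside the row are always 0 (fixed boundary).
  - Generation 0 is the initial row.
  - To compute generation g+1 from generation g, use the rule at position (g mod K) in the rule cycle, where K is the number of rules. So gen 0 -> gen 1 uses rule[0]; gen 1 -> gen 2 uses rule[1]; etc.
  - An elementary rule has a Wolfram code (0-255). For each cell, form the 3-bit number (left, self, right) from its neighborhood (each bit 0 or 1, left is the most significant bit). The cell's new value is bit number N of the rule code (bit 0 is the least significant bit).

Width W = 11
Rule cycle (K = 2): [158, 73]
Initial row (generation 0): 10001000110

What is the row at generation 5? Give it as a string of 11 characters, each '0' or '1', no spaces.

Answer: 00000000000

Derivation:
Gen 0: 10001000110
Gen 1 (rule 158): 11011101101
Gen 2 (rule 73): 11010101100
Gen 3 (rule 158): 10010101010
Gen 4 (rule 73): 00000000000
Gen 5 (rule 158): 00000000000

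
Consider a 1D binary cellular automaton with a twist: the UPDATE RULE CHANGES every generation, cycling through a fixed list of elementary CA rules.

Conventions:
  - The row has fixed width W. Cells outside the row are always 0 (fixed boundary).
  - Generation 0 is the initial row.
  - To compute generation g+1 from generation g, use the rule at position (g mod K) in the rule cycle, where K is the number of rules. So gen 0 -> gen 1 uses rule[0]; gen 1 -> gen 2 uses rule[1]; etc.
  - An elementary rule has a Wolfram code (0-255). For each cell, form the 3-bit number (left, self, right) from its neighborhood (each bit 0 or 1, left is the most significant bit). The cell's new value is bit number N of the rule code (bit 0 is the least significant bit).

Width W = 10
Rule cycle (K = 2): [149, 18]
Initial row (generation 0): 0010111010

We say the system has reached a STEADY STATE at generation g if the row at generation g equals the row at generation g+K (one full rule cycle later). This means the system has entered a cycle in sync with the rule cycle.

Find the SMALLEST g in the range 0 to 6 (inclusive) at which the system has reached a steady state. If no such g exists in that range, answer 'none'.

Gen 0: 0010111010
Gen 1 (rule 149): 1010010011
Gen 2 (rule 18): 0001101100
Gen 3 (rule 149): 1100000011
Gen 4 (rule 18): 0010000100
Gen 5 (rule 149): 1011110111
Gen 6 (rule 18): 0000000000
Gen 7 (rule 149): 1111111111
Gen 8 (rule 18): 0000000000

Answer: 6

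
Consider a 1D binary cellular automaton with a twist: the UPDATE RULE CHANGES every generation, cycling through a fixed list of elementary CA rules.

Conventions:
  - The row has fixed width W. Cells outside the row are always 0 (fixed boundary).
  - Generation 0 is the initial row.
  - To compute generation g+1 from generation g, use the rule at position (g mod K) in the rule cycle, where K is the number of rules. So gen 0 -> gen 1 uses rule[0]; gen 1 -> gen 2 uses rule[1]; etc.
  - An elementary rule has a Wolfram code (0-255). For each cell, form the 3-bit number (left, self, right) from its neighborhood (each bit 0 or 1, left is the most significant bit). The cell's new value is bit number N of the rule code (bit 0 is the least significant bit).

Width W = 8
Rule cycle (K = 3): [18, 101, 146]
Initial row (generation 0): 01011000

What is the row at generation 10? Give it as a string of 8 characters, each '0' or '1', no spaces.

Gen 0: 01011000
Gen 1 (rule 18): 10000100
Gen 2 (rule 101): 10110101
Gen 3 (rule 146): 00000000
Gen 4 (rule 18): 00000000
Gen 5 (rule 101): 11111111
Gen 6 (rule 146): 01111110
Gen 7 (rule 18): 10000001
Gen 8 (rule 101): 10111101
Gen 9 (rule 146): 00011000
Gen 10 (rule 18): 00100100

Answer: 00100100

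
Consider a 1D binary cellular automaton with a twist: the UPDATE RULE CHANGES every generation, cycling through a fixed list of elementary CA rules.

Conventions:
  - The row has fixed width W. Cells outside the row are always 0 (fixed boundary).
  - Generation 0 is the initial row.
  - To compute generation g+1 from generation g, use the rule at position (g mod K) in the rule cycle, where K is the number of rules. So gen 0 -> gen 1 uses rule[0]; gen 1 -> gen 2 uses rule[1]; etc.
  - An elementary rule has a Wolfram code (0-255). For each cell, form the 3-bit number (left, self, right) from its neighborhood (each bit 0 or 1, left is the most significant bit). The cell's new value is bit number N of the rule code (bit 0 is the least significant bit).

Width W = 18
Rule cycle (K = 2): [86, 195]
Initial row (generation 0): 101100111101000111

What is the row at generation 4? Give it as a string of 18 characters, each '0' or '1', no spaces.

Gen 0: 101100111101000111
Gen 1 (rule 86): 100111000101101001
Gen 2 (rule 195): 001011011000100010
Gen 3 (rule 86): 011001001101110111
Gen 4 (rule 195): 101010010100110011

Answer: 101010010100110011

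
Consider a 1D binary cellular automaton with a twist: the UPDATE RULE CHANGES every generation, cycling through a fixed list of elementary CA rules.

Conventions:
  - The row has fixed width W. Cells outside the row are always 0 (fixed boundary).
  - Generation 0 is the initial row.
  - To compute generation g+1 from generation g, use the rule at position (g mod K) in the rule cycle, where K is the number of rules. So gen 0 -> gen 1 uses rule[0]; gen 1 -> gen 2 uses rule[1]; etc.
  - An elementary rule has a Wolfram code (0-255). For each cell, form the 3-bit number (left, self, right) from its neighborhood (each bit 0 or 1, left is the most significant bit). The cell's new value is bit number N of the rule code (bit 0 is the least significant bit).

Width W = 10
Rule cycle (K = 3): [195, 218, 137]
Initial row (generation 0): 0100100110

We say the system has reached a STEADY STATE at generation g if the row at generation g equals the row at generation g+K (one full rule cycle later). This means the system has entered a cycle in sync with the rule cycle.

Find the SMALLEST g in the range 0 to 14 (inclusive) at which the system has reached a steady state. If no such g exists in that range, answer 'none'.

Answer: 3

Derivation:
Gen 0: 0100100110
Gen 1 (rule 195): 1001001010
Gen 2 (rule 218): 0110110001
Gen 3 (rule 137): 0100100100
Gen 4 (rule 195): 1001001001
Gen 5 (rule 218): 0110110110
Gen 6 (rule 137): 0100100100
Gen 7 (rule 195): 1001001001
Gen 8 (rule 218): 0110110110
Gen 9 (rule 137): 0100100100
Gen 10 (rule 195): 1001001001
Gen 11 (rule 218): 0110110110
Gen 12 (rule 137): 0100100100
Gen 13 (rule 195): 1001001001
Gen 14 (rule 218): 0110110110
Gen 15 (rule 137): 0100100100
Gen 16 (rule 195): 1001001001
Gen 17 (rule 218): 0110110110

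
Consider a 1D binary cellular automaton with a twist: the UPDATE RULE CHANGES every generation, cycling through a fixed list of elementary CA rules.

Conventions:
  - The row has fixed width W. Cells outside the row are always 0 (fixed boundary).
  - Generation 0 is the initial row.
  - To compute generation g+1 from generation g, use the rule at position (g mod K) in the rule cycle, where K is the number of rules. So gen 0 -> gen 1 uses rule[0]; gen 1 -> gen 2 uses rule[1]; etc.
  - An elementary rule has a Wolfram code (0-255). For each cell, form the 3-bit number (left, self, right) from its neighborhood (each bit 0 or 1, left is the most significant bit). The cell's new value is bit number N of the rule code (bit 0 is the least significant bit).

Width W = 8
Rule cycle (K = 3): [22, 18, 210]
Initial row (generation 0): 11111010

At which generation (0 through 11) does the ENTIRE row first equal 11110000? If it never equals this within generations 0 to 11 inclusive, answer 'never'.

Gen 0: 11111010
Gen 1 (rule 22): 00000011
Gen 2 (rule 18): 00000100
Gen 3 (rule 210): 00001010
Gen 4 (rule 22): 00011011
Gen 5 (rule 18): 00100000
Gen 6 (rule 210): 01010000
Gen 7 (rule 22): 11011000
Gen 8 (rule 18): 00000100
Gen 9 (rule 210): 00001010
Gen 10 (rule 22): 00011011
Gen 11 (rule 18): 00100000

Answer: never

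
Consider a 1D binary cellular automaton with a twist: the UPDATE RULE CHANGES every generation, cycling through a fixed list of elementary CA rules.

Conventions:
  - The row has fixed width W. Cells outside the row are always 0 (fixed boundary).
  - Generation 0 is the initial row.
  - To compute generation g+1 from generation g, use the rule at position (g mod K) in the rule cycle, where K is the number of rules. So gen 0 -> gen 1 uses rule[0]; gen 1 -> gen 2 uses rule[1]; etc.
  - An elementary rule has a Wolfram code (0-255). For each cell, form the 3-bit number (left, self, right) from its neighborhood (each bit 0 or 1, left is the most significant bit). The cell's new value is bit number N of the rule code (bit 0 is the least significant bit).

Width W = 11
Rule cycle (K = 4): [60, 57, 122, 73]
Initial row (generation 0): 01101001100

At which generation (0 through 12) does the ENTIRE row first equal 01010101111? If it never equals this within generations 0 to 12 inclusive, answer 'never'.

Answer: 6

Derivation:
Gen 0: 01101001100
Gen 1 (rule 60): 01011101010
Gen 2 (rule 57): 00110010101
Gen 3 (rule 122): 01111101010
Gen 4 (rule 73): 01000100000
Gen 5 (rule 60): 01100110000
Gen 6 (rule 57): 01010101111
Gen 7 (rule 122): 10101011001
Gen 8 (rule 73): 00000011000
Gen 9 (rule 60): 00000010100
Gen 10 (rule 57): 11111001011
Gen 11 (rule 122): 10001110111
Gen 12 (rule 73): 00101010101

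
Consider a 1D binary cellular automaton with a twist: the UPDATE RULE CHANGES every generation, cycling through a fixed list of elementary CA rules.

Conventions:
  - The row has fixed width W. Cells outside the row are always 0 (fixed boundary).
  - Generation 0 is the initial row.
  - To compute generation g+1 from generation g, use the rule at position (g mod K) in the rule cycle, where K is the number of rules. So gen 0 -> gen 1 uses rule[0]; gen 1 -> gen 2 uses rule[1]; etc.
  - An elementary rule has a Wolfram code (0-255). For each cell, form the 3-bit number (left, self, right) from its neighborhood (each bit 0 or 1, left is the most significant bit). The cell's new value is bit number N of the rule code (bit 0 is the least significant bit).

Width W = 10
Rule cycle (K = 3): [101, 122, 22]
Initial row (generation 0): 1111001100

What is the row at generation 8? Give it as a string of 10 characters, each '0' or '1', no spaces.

Gen 0: 1111001100
Gen 1 (rule 101): 0001000101
Gen 2 (rule 122): 0010101010
Gen 3 (rule 22): 0110101011
Gen 4 (rule 101): 0011111101
Gen 5 (rule 122): 0110000110
Gen 6 (rule 22): 1001001001
Gen 7 (rule 101): 1001001001
Gen 8 (rule 122): 0110110110

Answer: 0110110110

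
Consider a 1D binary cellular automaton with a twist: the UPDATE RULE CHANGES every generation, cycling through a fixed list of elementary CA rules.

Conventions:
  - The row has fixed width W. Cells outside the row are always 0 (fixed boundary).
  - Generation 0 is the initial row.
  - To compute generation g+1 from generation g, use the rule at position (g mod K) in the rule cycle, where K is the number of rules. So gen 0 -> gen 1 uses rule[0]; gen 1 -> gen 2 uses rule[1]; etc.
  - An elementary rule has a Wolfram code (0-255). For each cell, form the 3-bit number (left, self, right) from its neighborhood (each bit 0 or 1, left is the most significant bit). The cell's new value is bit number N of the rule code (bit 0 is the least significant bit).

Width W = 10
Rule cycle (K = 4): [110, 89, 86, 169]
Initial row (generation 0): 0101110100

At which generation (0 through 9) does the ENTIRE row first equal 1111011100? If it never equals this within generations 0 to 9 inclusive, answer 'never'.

Answer: 1

Derivation:
Gen 0: 0101110100
Gen 1 (rule 110): 1111011100
Gen 2 (rule 89): 1001010111
Gen 3 (rule 86): 1111010001
Gen 4 (rule 169): 1110100100
Gen 5 (rule 110): 1011101100
Gen 6 (rule 89): 0010101111
Gen 7 (rule 86): 0110100001
Gen 8 (rule 169): 0101001100
Gen 9 (rule 110): 1111011100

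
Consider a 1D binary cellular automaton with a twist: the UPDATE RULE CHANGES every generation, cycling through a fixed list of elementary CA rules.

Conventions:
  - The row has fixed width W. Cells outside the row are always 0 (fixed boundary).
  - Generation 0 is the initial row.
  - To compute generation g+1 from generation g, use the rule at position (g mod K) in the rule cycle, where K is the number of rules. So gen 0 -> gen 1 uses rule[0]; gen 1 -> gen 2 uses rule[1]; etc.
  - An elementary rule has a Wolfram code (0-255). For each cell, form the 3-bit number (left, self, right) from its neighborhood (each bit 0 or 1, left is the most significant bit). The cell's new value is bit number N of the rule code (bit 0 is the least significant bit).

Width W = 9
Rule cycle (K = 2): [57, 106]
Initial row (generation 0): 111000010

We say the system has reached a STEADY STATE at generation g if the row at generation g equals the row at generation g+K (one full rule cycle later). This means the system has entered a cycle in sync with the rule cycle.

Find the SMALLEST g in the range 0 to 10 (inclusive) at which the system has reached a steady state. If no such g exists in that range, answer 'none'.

Gen 0: 111000010
Gen 1 (rule 57): 100111001
Gen 2 (rule 106): 001101010
Gen 3 (rule 57): 101010101
Gen 4 (rule 106): 010101010
Gen 5 (rule 57): 001010101
Gen 6 (rule 106): 010101010
Gen 7 (rule 57): 001010101
Gen 8 (rule 106): 010101010
Gen 9 (rule 57): 001010101
Gen 10 (rule 106): 010101010
Gen 11 (rule 57): 001010101
Gen 12 (rule 106): 010101010

Answer: 4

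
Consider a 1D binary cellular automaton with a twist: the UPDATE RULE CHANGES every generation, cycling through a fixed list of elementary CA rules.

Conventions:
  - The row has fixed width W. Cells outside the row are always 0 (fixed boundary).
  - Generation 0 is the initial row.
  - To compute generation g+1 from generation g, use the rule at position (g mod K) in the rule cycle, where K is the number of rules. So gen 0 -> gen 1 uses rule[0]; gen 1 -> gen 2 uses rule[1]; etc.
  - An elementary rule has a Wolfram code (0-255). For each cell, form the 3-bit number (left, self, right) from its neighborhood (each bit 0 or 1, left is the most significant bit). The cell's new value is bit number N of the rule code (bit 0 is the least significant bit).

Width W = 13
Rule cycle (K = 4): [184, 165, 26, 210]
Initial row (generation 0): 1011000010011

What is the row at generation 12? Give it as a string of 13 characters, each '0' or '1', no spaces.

Answer: 0101100001010

Derivation:
Gen 0: 1011000010011
Gen 1 (rule 184): 0110100001010
Gen 2 (rule 165): 0001101101110
Gen 3 (rule 26): 0011001001001
Gen 4 (rule 210): 0101110110110
Gen 5 (rule 184): 0011101101101
Gen 6 (rule 165): 1001010010011
Gen 7 (rule 26): 0110001101110
Gen 8 (rule 210): 1011010100111
Gen 9 (rule 184): 0110101010110
Gen 10 (rule 165): 0001111111000
Gen 11 (rule 26): 0011000000100
Gen 12 (rule 210): 0101100001010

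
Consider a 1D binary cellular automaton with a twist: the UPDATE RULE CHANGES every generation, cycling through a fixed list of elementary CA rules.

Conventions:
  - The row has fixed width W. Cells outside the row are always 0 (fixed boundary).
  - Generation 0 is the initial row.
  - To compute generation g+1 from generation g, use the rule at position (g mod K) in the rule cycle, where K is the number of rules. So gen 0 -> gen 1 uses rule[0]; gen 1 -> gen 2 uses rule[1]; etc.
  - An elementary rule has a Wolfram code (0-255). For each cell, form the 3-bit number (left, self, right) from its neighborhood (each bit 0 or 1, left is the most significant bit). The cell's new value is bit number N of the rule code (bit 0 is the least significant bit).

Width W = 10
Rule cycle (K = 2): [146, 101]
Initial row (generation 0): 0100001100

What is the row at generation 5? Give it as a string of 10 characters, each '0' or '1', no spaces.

Answer: 1000000010

Derivation:
Gen 0: 0100001100
Gen 1 (rule 146): 1010010010
Gen 2 (rule 101): 1110010010
Gen 3 (rule 146): 0101101101
Gen 4 (rule 101): 0110110111
Gen 5 (rule 146): 1000000010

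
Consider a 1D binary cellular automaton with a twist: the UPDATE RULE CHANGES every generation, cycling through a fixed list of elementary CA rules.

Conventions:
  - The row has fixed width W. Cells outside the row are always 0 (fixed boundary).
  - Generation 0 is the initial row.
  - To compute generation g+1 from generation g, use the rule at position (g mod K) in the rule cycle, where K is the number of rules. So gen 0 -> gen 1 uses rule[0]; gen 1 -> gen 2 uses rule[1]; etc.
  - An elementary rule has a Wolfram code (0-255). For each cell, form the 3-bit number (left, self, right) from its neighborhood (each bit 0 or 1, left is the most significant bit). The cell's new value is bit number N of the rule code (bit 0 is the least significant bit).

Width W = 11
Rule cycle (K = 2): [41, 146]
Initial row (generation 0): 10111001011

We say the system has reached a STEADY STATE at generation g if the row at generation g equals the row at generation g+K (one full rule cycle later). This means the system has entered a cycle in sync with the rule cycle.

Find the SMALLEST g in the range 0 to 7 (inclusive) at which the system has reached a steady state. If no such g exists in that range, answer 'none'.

Gen 0: 10111001011
Gen 1 (rule 41): 01100000110
Gen 2 (rule 146): 10010001001
Gen 3 (rule 41): 00000100000
Gen 4 (rule 146): 00001010000
Gen 5 (rule 41): 11100100111
Gen 6 (rule 146): 01011011010
Gen 7 (rule 41): 00110110100
Gen 8 (rule 146): 01000000010
Gen 9 (rule 41): 00011111000

Answer: none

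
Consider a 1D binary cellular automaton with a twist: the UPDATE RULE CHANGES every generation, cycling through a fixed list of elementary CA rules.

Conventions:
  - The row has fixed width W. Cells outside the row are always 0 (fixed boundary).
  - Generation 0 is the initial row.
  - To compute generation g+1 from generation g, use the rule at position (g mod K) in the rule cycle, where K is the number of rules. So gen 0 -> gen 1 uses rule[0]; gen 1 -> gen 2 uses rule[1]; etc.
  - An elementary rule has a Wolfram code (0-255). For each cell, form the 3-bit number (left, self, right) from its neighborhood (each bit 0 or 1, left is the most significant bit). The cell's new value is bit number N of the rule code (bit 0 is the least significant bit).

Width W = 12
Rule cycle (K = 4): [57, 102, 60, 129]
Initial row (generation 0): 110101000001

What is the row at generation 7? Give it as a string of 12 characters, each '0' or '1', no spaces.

Answer: 100111000001

Derivation:
Gen 0: 110101000001
Gen 1 (rule 57): 101010111100
Gen 2 (rule 102): 111111000100
Gen 3 (rule 60): 100000100110
Gen 4 (rule 129): 001110000000
Gen 5 (rule 57): 101001111111
Gen 6 (rule 102): 111010000001
Gen 7 (rule 60): 100111000001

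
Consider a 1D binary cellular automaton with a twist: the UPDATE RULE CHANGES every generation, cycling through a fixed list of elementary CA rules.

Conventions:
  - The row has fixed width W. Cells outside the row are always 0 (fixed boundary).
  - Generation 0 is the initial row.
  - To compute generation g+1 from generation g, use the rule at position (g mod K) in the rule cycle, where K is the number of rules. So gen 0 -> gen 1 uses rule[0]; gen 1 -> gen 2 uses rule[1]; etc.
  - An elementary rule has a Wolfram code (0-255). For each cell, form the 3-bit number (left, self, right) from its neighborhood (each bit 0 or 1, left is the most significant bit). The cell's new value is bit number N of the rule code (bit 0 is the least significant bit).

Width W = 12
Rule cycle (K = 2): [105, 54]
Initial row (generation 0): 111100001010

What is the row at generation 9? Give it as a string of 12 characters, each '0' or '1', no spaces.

Gen 0: 111100001010
Gen 1 (rule 105): 100101100100
Gen 2 (rule 54): 111110011110
Gen 3 (rule 105): 100010010010
Gen 4 (rule 54): 110111111111
Gen 5 (rule 105): 111100000001
Gen 6 (rule 54): 000010000011
Gen 7 (rule 105): 111000111011
Gen 8 (rule 54): 000101000100
Gen 9 (rule 105): 110010010001

Answer: 110010010001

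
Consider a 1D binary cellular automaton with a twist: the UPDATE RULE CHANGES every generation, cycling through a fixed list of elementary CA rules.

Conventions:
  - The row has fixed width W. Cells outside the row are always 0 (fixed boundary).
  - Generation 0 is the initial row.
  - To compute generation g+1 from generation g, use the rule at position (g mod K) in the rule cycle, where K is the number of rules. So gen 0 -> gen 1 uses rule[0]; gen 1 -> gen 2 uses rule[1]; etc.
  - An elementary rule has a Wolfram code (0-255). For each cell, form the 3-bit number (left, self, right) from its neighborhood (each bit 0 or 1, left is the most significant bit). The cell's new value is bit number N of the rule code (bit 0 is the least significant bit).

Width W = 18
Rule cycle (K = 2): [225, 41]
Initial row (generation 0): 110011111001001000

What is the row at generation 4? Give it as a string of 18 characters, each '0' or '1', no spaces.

Gen 0: 110011111001001000
Gen 1 (rule 225): 010001111000000011
Gen 2 (rule 41): 000101000011111010
Gen 3 (rule 225): 110010011001111100
Gen 4 (rule 41): 100000010001000001

Answer: 100000010001000001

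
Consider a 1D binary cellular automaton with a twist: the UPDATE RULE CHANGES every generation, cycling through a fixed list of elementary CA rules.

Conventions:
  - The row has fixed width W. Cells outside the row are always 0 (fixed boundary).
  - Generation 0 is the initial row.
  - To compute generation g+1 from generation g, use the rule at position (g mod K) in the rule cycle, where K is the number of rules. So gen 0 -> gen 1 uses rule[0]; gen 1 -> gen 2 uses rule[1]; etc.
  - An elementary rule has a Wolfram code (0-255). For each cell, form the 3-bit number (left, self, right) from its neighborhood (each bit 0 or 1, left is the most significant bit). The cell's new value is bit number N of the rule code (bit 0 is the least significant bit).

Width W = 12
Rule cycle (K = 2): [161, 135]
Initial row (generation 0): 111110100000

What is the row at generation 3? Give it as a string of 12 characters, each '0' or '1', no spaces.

Answer: 010000101000

Derivation:
Gen 0: 111110100000
Gen 1 (rule 161): 011101001111
Gen 2 (rule 135): 101001010110
Gen 3 (rule 161): 010000101000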